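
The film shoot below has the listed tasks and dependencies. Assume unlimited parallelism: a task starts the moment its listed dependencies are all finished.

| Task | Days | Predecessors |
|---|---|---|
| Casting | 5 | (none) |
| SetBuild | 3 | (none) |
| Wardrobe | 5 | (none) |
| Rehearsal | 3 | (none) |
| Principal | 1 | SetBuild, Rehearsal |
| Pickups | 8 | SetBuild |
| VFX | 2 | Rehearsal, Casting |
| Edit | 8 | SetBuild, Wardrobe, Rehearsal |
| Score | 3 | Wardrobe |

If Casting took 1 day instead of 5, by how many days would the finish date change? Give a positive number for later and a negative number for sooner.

The binding path is Wardrobe→Edit = 5+8 = 13; finish at 13 days.
The longest path through Casting is only 7 days, so Casting has float 6.
The critical path is still Wardrobe→Edit; finish is now 13 days.
Change in finish: 13 − 13 = +0 days.

0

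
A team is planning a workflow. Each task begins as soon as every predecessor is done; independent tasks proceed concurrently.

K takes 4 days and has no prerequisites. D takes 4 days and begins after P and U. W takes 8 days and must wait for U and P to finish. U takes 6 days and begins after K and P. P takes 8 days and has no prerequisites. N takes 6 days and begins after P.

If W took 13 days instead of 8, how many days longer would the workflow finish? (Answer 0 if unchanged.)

Actual critical path: P→U→W = 8+6+8 = 22 ⇒ 22 days.
Since W is critical, the +5 change carries straight to that chain (now 27 days).
No other chain overtakes it, so the finish is 27 days.
Change in finish: 27 − 22 = +5 days.

5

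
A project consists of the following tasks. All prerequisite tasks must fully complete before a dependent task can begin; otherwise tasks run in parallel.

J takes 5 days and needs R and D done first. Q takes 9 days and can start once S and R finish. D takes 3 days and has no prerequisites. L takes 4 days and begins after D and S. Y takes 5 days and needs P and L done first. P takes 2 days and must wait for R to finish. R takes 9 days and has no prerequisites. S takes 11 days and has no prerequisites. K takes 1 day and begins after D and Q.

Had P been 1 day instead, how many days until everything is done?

21

As given, the longest chain is S→Q→K = 11+9+1 = 21, so the finish is 21 days.
P has 5 days of float (longest path through it is 16).
The critical path is still S→Q→K; finish is now 21 days.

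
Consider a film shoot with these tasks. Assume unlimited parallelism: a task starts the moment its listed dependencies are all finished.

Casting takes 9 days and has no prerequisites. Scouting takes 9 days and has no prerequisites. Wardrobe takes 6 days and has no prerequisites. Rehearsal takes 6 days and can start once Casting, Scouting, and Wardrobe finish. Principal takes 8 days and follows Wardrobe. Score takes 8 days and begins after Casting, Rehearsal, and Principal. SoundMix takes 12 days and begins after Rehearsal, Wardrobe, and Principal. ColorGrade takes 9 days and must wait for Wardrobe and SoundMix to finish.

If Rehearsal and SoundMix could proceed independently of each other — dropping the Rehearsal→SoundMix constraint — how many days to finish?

With the dependency in place, Casting→Rehearsal→SoundMix→ColorGrade = 9+6+12+9 = 36 sets the finish at 36 days.
Without Rehearsal→SoundMix, SoundMix's earliest start moves from 15 to 14.
After: Wardrobe→Principal→SoundMix→ColorGrade = 6+8+12+9 = 35 → 35 days.

35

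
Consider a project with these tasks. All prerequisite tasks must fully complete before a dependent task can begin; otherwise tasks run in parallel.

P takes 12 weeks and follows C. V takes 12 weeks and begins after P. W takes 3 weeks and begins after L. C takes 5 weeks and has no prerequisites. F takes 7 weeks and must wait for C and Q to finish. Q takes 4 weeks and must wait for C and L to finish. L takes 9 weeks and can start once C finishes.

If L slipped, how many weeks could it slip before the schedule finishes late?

C→P→V = 5+12+12 = 29 sets the makespan at 29 weeks.
The longest chain containing L totals 25 weeks.
Float = 29 − 25 = 4.

4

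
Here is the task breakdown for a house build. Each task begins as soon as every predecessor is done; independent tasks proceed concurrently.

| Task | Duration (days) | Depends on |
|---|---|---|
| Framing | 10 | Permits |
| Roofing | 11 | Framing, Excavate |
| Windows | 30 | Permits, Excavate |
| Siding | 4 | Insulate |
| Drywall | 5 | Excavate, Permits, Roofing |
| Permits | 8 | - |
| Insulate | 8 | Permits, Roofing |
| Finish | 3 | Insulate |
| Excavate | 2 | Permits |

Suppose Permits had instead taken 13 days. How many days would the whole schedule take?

As given, the longest chain is Permits→Framing→Roofing→Insulate→Siding = 8+10+11+8+4 = 41, so the finish is 41 days.
Permits is on the critical path; changing it to 13 makes that path 46 days.
The critical path is still Permits→Framing→Roofing→Insulate→Siding; finish is now 46 days.

46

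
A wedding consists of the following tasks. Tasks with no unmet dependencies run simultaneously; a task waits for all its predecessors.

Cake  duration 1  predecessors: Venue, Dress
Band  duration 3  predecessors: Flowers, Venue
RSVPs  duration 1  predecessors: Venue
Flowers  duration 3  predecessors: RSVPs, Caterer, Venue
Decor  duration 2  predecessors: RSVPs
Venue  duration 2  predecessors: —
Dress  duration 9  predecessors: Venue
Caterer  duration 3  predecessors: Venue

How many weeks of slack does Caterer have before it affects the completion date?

Critical path: Venue→Dress→Cake = 2+9+1 = 12, so the finish is 12 weeks.
The longest chain containing Caterer totals 11 weeks.
Slack of Caterer = 3 − 2 = 1 week.

1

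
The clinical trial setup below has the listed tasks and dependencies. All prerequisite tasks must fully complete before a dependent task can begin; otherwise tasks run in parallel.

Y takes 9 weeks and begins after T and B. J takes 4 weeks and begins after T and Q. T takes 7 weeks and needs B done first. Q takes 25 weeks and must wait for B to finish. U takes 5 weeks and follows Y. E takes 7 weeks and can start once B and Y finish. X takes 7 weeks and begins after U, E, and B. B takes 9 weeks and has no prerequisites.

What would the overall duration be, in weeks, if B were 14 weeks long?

44

Critical path before the change: B→T→Y→E→X = 9+7+9+7+7 = 39 giving 39 weeks.
Since B is critical, the +5 change carries straight to that chain (now 44 weeks).
That remains the longest chain; total 44 weeks.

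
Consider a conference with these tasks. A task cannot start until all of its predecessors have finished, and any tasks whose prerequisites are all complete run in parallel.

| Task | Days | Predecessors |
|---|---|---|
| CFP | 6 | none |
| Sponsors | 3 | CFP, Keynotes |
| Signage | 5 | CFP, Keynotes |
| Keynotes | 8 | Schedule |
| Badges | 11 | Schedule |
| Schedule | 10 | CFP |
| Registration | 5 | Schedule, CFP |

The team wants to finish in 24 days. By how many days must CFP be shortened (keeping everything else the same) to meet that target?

5

Current finish: 29 days; target: 24.
CFP is on every critical path, so each day cut from CFP cuts the finish by one (this holds down to a finish of 24).
Need 29 − 24 = 5 days off CFP → CFP becomes 1 day, finish becomes 24.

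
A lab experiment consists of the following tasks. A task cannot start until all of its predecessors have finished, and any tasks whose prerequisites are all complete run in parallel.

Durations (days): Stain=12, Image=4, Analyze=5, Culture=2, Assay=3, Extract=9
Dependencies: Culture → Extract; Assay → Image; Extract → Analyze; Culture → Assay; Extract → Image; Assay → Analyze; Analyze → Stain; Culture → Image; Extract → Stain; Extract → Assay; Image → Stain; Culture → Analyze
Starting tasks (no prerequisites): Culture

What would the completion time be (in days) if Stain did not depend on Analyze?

Before: longest chain Culture→Extract→Assay→Analyze→Stain = 2+9+3+5+12 = 31, finish 31.
Without Analyze→Stain, Stain's earliest start moves from 19 to 18.
After: Culture→Extract→Assay→Image→Stain = 2+9+3+4+12 = 30 → 30 days.

30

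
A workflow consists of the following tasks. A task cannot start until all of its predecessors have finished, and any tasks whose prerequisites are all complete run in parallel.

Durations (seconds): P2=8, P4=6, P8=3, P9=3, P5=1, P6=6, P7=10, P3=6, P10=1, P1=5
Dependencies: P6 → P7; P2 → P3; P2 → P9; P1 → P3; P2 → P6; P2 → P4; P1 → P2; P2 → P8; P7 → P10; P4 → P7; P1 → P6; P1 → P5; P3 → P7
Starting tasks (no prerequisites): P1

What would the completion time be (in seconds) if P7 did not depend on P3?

Original critical path: P1→P2→P3→P7→P10 = 5+8+6+10+1 = 30 ⇒ 30 seconds.
Dropping P3→P7 doesn't change P7's earliest start (19); another predecessor still binds.
New critical path: P1→P2→P4→P7→P10 = 5+8+6+10+1 = 30 ⇒ 30 seconds.

30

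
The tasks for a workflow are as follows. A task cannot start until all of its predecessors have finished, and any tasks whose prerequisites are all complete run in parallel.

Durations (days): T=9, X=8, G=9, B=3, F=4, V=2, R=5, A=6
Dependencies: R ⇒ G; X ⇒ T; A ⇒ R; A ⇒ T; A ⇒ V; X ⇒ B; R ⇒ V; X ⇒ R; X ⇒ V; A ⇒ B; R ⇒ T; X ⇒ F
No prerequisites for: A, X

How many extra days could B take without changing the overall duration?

The longest chain is X→R→T = 8+5+9 = 22; overall finish 22 days.
B finishes as early as 11 and must finish by 22.
So B can slip 22 − 11 = 11 days.

11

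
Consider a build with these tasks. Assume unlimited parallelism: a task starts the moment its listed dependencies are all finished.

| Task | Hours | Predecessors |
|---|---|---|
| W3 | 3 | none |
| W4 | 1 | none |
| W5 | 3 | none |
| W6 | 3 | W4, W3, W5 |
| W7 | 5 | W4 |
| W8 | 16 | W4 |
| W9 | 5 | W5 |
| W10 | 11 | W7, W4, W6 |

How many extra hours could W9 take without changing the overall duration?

The longest chain is W3→W6→W10 = 3+3+11 = 17; overall finish 17 hours.
Longest path through W9: 8 hours (earliest finish 8, latest finish 17).
Float = 17 − 8 = 9.

9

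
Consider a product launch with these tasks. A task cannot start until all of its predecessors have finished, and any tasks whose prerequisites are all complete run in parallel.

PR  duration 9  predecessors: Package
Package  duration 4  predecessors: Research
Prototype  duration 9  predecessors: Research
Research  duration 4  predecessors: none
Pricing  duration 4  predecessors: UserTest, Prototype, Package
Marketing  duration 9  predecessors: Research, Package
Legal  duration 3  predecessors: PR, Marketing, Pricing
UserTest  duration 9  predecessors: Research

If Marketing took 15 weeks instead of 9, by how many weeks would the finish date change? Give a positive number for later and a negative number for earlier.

Baseline: Research→Package→Marketing→Legal = 4+4+9+3 = 20 → 20 weeks.
Since Marketing is critical, the +6 change carries straight to that chain (now 26 weeks).
No other chain overtakes it, so the finish is 26 weeks.
Change in finish: 26 − 20 = +6 weeks.

6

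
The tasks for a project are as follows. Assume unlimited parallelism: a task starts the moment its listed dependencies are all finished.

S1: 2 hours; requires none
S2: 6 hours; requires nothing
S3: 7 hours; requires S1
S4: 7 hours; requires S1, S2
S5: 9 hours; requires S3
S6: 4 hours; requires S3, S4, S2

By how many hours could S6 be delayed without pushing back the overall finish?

1

Critical path: S1→S3→S5 = 2+7+9 = 18, so the finish is 18 hours.
S6 finishes as early as 17 and must finish by 18.
So S6 can slip 18 − 17 = 1 hour.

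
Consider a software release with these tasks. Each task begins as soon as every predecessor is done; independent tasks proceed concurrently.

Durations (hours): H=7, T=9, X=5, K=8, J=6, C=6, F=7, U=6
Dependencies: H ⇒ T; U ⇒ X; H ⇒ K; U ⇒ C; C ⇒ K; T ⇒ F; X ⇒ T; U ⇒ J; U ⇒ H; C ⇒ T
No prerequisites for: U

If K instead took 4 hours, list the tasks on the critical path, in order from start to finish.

U, H, T, F

Baseline: U→H→T→F = 6+7+9+7 = 29 → 29 hours.
K has 8 hours of float (longest path through it is 21).
No other chain overtakes it, so the finish is 29 hours.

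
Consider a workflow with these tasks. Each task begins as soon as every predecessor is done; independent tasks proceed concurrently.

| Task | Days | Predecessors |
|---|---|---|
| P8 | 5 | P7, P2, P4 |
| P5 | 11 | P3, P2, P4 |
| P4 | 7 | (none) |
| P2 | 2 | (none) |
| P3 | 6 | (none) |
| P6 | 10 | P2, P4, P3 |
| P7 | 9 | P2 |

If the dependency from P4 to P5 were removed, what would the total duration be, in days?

Before: longest chain P4→P5 = 7+11 = 18, finish 18.
Without P4→P5, P5's earliest start moves from 7 to 6.
After: P3→P5 = 6+11 = 17 → 17 days.

17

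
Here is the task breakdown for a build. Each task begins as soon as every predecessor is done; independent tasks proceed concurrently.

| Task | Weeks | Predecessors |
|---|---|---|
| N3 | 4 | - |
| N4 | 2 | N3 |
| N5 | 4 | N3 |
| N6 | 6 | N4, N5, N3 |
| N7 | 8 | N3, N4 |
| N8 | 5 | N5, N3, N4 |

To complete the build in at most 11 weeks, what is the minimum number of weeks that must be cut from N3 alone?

3

Current finish: 14 weeks; target: 11.
N3 is on every critical path, so each week cut from N3 cuts the finish by one (this holds down to a finish of 11).
Need 14 − 11 = 3 weeks off N3 → N3 becomes 1 week, finish becomes 11.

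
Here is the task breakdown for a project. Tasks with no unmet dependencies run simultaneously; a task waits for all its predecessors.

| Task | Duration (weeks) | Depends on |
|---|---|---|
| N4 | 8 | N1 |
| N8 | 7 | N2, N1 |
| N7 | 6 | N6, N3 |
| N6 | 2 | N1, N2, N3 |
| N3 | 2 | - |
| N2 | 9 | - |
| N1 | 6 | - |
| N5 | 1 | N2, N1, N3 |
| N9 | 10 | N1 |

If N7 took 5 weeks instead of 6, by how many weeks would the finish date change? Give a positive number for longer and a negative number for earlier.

Actual critical path: N2→N6→N7 = 9+2+6 = 17 ⇒ 17 weeks.
Since N7 is critical, the -1 change carries straight to that chain (now 16 weeks).
New critical path: N1→N9 = 6+10 = 16 ⇒ 16 weeks.
Change in finish: 16 − 17 = -1 weeks.

-1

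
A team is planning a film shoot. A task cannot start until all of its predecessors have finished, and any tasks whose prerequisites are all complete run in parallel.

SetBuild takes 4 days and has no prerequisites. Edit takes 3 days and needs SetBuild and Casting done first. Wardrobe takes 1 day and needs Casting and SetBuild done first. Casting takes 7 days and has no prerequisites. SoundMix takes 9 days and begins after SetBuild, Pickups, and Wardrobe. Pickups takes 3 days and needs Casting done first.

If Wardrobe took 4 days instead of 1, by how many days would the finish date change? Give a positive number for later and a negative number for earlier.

1

As given, the longest chain is Casting→Pickups→SoundMix = 7+3+9 = 19, so the finish is 19 days.
The longest path through Wardrobe is only 17 days, so Wardrobe has float 2.
The binding chain switches to Casting→Wardrobe→SoundMix = 7+4+9 = 20; finish 20 days.
Change in finish: 20 − 19 = +1 days.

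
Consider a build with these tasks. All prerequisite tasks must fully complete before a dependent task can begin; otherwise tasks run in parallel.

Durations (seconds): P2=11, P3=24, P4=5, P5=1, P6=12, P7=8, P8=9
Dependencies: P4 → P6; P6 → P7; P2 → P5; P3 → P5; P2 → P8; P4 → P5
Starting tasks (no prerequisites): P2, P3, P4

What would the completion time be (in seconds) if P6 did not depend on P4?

25

With the dependency in place, P3→P5 = 24+1 = 25 sets the finish at 25 seconds.
Without P4→P6, P6's earliest start moves from 5 to 0.
New critical path: P3→P5 = 24+1 = 25 ⇒ 25 seconds.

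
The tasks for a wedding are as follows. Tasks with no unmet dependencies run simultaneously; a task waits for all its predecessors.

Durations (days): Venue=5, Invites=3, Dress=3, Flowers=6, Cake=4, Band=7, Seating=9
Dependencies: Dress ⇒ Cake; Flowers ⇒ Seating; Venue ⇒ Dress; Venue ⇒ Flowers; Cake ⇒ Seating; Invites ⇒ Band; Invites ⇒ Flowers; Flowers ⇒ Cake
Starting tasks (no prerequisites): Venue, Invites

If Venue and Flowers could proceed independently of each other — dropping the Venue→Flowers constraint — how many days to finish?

Before: longest chain Venue→Flowers→Cake→Seating = 5+6+4+9 = 24, finish 24.
Without Venue→Flowers, Flowers's earliest start moves from 5 to 3.
New critical path: Invites→Flowers→Cake→Seating = 3+6+4+9 = 22 ⇒ 22 days.

22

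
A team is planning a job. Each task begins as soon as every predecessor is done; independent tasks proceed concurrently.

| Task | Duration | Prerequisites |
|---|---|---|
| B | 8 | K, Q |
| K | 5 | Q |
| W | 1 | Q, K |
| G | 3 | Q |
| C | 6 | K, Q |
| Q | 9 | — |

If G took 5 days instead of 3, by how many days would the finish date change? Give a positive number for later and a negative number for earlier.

Critical path before the change: Q→K→B = 9+5+8 = 22 giving 22 days.
The longest path through G is only 12 days, so G has float 10.
No other chain overtakes it, so the finish is 22 days.
Change in finish: 22 − 22 = +0 days.

0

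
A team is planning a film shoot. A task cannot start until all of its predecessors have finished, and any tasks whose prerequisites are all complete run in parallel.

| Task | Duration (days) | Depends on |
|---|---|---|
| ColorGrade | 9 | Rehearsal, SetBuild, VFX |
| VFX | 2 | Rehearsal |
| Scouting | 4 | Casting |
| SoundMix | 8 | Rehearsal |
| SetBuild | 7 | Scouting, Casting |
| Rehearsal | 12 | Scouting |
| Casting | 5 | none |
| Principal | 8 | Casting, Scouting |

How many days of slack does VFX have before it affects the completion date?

0

Casting→Scouting→Rehearsal→VFX→ColorGrade = 5+4+12+2+9 = 32 sets the makespan at 32 days.
VFX finishes as early as 23 and must finish by 23.
So VFX can slip 23 − 23 = 0 days.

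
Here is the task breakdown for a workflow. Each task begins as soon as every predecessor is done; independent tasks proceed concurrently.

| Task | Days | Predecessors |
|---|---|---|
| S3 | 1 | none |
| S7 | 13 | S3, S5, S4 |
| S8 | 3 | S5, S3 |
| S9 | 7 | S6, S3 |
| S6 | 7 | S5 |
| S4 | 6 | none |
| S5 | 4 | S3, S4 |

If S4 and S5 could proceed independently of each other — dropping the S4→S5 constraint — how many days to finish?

Before: longest chain S4→S5→S6→S9 = 6+4+7+7 = 24, finish 24.
Without S4→S5, S5's earliest start moves from 6 to 1.
New critical path: S3→S5→S6→S9 = 1+4+7+7 = 19 ⇒ 19 days.

19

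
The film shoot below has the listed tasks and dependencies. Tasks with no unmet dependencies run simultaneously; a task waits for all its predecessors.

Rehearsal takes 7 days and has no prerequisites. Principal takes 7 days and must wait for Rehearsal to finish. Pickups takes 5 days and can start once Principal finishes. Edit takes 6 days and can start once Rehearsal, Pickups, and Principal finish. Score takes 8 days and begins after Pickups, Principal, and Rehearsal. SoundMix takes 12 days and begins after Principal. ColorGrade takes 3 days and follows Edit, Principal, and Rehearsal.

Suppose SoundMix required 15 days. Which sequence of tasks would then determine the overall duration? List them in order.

The binding path is Rehearsal→Principal→Pickups→Edit→ColorGrade = 7+7+5+6+3 = 28; finish at 28 days.
The longest path through SoundMix is only 26 days, so SoundMix has float 2.
Now Rehearsal→Principal→SoundMix = 7+7+15 = 29 is longest, so the finish becomes 29 days.

Rehearsal, Principal, SoundMix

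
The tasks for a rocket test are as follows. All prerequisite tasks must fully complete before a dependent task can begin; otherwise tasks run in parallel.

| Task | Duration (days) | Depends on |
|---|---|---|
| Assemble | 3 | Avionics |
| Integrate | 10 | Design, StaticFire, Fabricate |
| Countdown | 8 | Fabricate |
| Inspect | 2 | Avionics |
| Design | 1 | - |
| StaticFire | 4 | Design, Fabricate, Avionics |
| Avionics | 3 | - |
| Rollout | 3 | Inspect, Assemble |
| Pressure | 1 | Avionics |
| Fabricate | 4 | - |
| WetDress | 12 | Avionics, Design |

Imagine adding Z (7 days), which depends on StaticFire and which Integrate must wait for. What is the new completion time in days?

25

Originally the plan takes 18 days.
With Z inserted, Integrate now waits for max(Design, StaticFire, Fabricate, Z).
New critical path: Fabricate→StaticFire→Z→Integrate = 4+4+7+10 = 25 ⇒ 25 days.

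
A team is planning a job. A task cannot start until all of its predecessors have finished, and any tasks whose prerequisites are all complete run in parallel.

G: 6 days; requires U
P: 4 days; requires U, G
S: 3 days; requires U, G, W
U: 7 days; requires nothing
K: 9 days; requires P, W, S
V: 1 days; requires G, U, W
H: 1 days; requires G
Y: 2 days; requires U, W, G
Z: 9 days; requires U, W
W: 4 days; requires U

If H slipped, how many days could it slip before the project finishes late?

12

U→G→P→K = 7+6+4+9 = 26 sets the makespan at 26 days.
Longest path through H: 14 days (earliest finish 14, latest finish 26).
Float = 26 − 14 = 12.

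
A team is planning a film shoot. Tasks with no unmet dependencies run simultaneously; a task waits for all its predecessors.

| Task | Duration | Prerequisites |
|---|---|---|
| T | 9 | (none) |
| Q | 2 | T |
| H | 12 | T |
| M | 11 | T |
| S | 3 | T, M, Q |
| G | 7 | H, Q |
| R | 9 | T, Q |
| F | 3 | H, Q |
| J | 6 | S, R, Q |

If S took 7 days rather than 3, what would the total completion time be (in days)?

33

Critical path before the change: T→M→S→J = 9+11+3+6 = 29 giving 29 days.
S is on the critical path; changing it to 7 makes that path 33 days.
No other chain overtakes it, so the finish is 33 days.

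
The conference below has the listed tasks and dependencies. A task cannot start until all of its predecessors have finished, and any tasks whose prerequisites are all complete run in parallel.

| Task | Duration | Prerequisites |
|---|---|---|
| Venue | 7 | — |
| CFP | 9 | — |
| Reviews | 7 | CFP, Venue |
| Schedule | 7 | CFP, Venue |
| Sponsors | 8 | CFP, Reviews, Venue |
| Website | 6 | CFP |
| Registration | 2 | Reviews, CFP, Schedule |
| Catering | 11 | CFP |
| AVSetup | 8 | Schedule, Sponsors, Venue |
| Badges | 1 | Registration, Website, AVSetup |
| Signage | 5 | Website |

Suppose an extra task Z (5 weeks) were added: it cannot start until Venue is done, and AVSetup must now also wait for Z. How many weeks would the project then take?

Originally the project takes 33 weeks.
With Z inserted, AVSetup now waits for max(Schedule, Sponsors, Venue, Z).
New critical path: CFP→Reviews→Sponsors→AVSetup→Badges = 9+7+8+8+1 = 33 ⇒ 33 weeks.

33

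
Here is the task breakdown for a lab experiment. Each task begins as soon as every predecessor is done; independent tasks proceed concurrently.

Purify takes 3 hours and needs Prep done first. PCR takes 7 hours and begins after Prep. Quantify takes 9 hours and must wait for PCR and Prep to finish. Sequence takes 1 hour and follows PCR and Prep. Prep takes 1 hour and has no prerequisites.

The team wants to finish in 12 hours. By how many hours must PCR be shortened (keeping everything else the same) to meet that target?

5

Current finish: 17 hours; target: 12.
PCR is on every critical path, so each hour cut from PCR cuts the finish by one (this holds down to a finish of 11).
Need 17 − 12 = 5 hours off PCR → PCR becomes 2 hours, finish becomes 12.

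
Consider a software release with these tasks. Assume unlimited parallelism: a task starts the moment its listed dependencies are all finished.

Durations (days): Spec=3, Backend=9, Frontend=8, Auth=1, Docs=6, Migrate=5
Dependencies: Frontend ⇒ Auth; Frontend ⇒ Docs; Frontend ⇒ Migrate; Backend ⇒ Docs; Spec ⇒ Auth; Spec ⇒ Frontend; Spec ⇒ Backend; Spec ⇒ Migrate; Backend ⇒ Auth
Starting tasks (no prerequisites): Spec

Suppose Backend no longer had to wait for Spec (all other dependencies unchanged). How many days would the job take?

17

Original critical path: Spec→Backend→Docs = 3+9+6 = 18 ⇒ 18 days.
Without Spec→Backend, Backend's earliest start moves from 3 to 0.
After: Spec→Frontend→Docs = 3+8+6 = 17 → 17 days.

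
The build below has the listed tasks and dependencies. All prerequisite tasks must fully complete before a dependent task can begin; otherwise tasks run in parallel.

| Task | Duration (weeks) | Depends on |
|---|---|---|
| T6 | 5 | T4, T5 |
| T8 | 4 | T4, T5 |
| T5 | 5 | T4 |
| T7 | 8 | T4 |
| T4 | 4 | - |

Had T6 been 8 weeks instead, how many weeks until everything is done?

Actual critical path: T4→T5→T6 = 4+5+5 = 14 ⇒ 14 weeks.
T6 is on the critical path; changing it to 8 makes that path 17 weeks.
No other chain overtakes it, so the finish is 17 weeks.

17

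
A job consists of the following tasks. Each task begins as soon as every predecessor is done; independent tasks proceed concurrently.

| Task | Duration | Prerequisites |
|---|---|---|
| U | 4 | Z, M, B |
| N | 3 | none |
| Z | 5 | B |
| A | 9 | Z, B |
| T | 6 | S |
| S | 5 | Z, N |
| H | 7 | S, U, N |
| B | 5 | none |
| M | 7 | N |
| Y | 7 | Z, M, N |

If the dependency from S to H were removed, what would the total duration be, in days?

21

Before: longest chain B→Z→S→H = 5+5+5+7 = 22, finish 22.
Without S→H, H's earliest start moves from 15 to 14.
The longest chain is now B→Z→U→H = 5+5+4+7 = 21, so the schedule takes 21 days.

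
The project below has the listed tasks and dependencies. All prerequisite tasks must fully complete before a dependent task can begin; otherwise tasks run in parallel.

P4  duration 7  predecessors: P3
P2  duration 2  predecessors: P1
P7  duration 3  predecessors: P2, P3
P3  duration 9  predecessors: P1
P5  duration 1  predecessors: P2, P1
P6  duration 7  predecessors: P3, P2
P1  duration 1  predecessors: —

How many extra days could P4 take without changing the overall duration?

P1→P3→P4 = 1+9+7 = 17 sets the makespan at 17 days.
P4 finishes as early as 17 and must finish by 17.
Float = 17 − 17 = 0.

0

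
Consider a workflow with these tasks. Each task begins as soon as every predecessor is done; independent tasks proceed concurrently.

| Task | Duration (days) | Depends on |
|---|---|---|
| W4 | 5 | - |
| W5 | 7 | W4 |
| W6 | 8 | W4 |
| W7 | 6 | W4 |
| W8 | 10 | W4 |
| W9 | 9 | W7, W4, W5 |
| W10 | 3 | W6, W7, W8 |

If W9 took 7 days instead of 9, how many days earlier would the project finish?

Baseline: W4→W5→W9 = 5+7+9 = 21 → 21 days.
W9 lies on that path, so at 7 days the path becomes 19 days.
No other chain overtakes it, so the finish is 19 days.
Change in finish: 19 − 21 = -2 days.

2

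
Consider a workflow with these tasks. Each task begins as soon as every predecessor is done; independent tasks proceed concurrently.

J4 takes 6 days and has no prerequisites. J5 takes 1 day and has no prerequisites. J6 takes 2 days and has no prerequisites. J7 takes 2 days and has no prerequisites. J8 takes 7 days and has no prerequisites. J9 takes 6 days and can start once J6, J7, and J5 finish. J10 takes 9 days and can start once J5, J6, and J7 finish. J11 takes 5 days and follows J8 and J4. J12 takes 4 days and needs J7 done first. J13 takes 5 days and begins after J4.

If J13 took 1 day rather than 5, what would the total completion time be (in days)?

Critical path before the change: J8→J11 = 7+5 = 12 giving 12 days.
The longest path through J13 is only 11 days, so J13 has float 1.
That remains the longest chain; total 12 days.

12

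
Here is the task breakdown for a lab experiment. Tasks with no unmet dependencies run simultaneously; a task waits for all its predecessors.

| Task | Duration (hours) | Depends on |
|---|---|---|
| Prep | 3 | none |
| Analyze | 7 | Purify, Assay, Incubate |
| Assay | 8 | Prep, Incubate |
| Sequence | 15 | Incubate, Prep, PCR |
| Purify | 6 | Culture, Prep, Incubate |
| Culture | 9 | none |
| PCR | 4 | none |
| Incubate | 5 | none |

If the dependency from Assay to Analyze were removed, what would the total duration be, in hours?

22

Before: longest chain Culture→Purify→Analyze = 9+6+7 = 22, finish 22.
Dropping Assay→Analyze doesn't change Analyze's earliest start (15); another predecessor still binds.
The longest chain is now Culture→Purify→Analyze = 9+6+7 = 22, so the schedule takes 22 hours.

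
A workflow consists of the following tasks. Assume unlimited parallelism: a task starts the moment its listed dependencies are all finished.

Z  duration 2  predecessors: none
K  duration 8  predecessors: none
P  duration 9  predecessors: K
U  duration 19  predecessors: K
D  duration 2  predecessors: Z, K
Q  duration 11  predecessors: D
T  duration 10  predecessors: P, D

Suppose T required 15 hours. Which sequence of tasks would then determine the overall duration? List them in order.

Actual critical path: K→P→T = 8+9+10 = 27 ⇒ 27 hours.
T is on the critical path; changing it to 15 makes that path 32 hours.
The critical path is still K→P→T; finish is now 32 hours.

K, P, T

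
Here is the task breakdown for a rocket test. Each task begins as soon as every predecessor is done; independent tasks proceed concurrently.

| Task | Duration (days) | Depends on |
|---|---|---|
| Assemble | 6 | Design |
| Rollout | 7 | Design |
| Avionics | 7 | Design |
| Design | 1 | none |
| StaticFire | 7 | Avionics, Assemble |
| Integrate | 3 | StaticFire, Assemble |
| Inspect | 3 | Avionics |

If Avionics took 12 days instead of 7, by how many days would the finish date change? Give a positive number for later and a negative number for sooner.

5

As given, the longest chain is Design→Avionics→StaticFire→Integrate = 1+7+7+3 = 18, so the finish is 18 days.
Avionics is on the critical path; changing it to 12 makes that path 23 days.
No other chain overtakes it, so the finish is 23 days.
Change in finish: 23 − 18 = +5 days.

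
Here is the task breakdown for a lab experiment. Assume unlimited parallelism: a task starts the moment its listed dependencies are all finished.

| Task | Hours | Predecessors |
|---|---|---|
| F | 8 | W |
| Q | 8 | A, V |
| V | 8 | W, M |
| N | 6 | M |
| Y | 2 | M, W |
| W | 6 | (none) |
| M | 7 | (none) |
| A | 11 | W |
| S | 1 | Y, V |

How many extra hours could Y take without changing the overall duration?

15

The longest chain is W→A→Q = 6+11+8 = 25; overall finish 25 hours.
The longest chain containing Y totals 10 hours.
Slack of Y = 22 − 7 = 15 hours.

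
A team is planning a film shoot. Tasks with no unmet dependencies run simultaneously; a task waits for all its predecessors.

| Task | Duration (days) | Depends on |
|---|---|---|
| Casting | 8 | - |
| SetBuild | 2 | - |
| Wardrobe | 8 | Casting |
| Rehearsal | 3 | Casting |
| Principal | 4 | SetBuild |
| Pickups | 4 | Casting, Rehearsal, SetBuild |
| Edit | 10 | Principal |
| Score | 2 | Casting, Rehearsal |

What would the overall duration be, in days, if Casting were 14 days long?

22

Baseline: Casting→Wardrobe = 8+8 = 16 → 16 days.
Casting lies on that path, so at 14 days the path becomes 22 days.
No other chain overtakes it, so the finish is 22 days.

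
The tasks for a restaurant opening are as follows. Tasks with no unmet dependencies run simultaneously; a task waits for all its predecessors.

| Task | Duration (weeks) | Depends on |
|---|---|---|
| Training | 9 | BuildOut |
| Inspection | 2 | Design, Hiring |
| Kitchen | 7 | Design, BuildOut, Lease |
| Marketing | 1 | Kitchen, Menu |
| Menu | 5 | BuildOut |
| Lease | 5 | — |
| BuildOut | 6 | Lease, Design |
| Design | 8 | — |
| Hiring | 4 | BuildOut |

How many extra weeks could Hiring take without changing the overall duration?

Critical path: Design→BuildOut→Training = 8+6+9 = 23, so the finish is 23 weeks.
The longest chain containing Hiring totals 20 weeks.
Slack of Hiring = 17 − 14 = 3 weeks.

3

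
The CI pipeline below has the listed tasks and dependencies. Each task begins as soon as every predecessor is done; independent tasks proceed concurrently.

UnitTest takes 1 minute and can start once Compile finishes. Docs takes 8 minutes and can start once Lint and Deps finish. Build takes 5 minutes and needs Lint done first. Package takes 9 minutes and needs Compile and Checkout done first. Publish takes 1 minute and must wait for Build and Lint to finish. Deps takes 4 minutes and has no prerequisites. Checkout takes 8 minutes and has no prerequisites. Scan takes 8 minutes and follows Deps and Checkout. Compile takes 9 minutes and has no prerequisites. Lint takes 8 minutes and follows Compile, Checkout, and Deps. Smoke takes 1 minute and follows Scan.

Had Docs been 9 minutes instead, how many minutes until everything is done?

26

Baseline: Compile→Lint→Docs = 9+8+8 = 25 → 25 minutes.
Docs is on the critical path; changing it to 9 makes that path 26 minutes.
No other chain overtakes it, so the finish is 26 minutes.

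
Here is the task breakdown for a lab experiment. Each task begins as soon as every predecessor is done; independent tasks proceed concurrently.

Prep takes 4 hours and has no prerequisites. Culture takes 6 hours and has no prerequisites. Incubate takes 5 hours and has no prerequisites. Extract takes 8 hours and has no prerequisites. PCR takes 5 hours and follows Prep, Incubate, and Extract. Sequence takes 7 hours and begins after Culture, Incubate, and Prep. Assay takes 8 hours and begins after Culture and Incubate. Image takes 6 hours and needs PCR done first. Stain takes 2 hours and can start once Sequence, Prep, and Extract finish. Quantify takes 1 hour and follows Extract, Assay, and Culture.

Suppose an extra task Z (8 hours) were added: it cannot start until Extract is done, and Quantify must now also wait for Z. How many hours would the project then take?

19

Originally the project takes 19 hours.
With Z inserted, Quantify now waits for max(Extract, Assay, Culture, Z).
New critical path: Extract→PCR→Image = 8+5+6 = 19 ⇒ 19 hours.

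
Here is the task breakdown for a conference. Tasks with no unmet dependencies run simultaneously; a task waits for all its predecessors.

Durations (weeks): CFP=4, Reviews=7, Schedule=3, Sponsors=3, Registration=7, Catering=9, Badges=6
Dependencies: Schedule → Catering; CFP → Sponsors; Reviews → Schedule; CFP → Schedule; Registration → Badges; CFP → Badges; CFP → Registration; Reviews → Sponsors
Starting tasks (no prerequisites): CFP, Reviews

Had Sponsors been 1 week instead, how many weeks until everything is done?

19

Actual critical path: Reviews→Schedule→Catering = 7+3+9 = 19 ⇒ 19 weeks.
The longest path through Sponsors is only 10 weeks, so Sponsors has float 9.
That remains the longest chain; total 19 weeks.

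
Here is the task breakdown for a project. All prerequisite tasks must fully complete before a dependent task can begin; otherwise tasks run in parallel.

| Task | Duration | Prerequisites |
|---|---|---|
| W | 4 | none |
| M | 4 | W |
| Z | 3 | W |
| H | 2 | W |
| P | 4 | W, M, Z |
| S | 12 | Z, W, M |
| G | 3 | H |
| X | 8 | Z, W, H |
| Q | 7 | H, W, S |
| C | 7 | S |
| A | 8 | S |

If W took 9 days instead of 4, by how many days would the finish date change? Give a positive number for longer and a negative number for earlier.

5

The binding path is W→M→S→A = 4+4+12+8 = 28; finish at 28 days.
Since W is critical, the +5 change carries straight to that chain (now 33 days).
That remains the longest chain; total 33 days.
Change in finish: 33 − 28 = +5 days.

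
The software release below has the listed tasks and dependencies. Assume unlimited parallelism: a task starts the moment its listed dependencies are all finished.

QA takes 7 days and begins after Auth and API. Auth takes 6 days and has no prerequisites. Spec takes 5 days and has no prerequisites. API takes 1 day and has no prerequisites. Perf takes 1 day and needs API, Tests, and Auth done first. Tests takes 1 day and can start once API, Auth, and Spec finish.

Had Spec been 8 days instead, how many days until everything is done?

Baseline: Auth→QA = 6+7 = 13 → 13 days.
Spec has 6 days of float (longest path through it is 7).
That remains the longest chain; total 13 days.

13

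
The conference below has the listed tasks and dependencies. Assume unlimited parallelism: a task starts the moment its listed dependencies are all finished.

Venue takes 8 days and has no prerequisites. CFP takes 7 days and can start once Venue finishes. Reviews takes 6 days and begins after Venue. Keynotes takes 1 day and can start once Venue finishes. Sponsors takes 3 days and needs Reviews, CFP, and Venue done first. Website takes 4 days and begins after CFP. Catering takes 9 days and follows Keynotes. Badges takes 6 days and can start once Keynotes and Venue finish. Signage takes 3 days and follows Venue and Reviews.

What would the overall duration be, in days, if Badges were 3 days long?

Actual critical path: Venue→CFP→Website = 8+7+4 = 19 ⇒ 19 days.
Badges is off the critical path — its longest chain is 15 days, giving 4 of slack.
The critical path is still Venue→CFP→Website; finish is now 19 days.

19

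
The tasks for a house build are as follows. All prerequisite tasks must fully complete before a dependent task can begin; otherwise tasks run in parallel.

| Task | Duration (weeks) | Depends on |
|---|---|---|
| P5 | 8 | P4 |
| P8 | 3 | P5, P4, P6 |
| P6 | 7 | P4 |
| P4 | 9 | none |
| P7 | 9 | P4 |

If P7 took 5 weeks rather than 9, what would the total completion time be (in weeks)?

20

The binding path is P4→P5→P8 = 9+8+3 = 20; finish at 20 weeks.
P7 has 2 weeks of float (longest path through it is 18).
The critical path is still P4→P5→P8; finish is now 20 weeks.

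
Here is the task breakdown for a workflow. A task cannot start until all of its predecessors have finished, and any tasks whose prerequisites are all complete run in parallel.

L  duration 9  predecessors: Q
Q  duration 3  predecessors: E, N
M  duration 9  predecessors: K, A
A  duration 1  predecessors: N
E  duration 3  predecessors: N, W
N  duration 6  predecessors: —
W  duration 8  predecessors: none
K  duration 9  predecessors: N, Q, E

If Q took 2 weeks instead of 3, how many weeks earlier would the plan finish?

1

Baseline: W→E→Q→K→M = 8+3+3+9+9 = 32 → 32 weeks.
Q is on the critical path; changing it to 2 makes that path 31 weeks.
That remains the longest chain; total 31 weeks.
Change in finish: 31 − 32 = -1 weeks.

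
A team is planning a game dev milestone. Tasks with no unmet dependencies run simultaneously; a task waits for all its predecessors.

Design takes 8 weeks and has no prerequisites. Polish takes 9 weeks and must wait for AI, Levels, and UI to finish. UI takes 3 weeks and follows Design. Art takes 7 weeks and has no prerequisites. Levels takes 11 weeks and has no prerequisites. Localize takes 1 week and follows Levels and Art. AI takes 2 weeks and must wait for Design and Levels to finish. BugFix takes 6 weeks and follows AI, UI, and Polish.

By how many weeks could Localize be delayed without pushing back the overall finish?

16

Critical path: Levels→AI→Polish→BugFix = 11+2+9+6 = 28, so the finish is 28 weeks.
Longest path through Localize: 12 weeks (earliest finish 12, latest finish 28).
So Localize can slip 28 − 12 = 16 weeks.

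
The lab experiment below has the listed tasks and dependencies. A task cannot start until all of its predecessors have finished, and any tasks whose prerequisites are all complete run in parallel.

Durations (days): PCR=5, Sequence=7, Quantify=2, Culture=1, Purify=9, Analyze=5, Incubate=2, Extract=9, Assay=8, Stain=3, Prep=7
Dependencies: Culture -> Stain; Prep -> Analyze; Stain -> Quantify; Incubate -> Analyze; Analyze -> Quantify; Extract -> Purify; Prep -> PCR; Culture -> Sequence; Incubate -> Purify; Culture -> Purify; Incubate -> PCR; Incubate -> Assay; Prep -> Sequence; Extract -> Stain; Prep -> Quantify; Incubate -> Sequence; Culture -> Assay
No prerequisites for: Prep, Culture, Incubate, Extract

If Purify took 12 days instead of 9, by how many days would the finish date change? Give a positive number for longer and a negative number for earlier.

The binding path is Extract→Purify = 9+9 = 18; finish at 18 days.
Since Purify is critical, the +3 change carries straight to that chain (now 21 days).
No other chain overtakes it, so the finish is 21 days.
Change in finish: 21 − 18 = +3 days.

3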